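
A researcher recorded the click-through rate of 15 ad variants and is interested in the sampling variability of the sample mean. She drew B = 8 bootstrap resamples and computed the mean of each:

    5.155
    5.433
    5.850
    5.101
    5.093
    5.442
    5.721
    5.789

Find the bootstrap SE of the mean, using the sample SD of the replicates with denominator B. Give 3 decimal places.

Bootstrap SE is the standard deviation of the 8 replicate means.
Mean of replicates: (5.155 + 5.433 + 5.850 + 5.101 + 5.093 + 5.442 + 5.721 + 5.789) / 8 = 43.5840 / 8 = 5.4480
Sum of squared deviations: (−0.2930)² + (−0.0150)² + (+0.4020)² + (−0.3470)² + (−0.3550)² + (−0.0060)² + (+0.2730)² + (+0.3410)² = 0.6850
Variance = 0.6850 / 8 = 0.0856
SE* = √0.0856

SE* = 0.293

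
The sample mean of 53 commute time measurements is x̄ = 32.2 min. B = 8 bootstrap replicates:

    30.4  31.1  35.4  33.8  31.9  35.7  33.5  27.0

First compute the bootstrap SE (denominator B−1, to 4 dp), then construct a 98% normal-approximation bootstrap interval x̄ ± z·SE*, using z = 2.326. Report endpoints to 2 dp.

(25.50, 38.90)

Mean of replicates = 32.3500; sum of squared deviations = 58.1400; SE* = √(58.1400/7) = 2.8820
Margin = 2.326 × 2.8820 = 6.704
Interval: 32.2 ± 6.704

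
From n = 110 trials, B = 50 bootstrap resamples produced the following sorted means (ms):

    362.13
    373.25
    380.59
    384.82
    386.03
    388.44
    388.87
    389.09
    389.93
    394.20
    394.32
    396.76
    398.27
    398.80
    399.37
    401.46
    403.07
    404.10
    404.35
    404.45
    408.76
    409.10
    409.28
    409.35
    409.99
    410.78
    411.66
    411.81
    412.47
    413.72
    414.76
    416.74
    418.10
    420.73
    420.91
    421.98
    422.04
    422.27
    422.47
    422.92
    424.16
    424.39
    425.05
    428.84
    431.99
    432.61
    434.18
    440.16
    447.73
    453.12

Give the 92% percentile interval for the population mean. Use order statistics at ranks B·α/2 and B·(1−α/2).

(373.25, 440.16)

α = 0.08; lower rank = 50 × 0.040 = 2; upper rank = 50 × 0.960 = 48.
The 2nd smallest replicate is 373.25; the 48th is 440.16.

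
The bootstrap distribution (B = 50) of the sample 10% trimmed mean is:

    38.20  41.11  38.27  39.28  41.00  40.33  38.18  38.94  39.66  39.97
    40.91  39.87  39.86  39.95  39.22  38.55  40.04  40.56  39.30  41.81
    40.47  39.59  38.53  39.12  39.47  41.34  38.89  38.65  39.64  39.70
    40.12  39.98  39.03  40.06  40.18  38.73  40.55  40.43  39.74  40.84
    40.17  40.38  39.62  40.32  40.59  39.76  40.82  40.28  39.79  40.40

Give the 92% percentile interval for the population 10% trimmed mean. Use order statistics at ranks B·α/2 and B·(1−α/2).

(38.20, 41.11)

Sorted replicates: 38.18, 38.20, 38.27, 38.53, 38.55, 38.65, 38.73, 38.89, 38.94, 39.03, 39.12, 39.22, 39.28, 39.30, 39.47, 39.59, 39.62, 39.64, 39.66, 39.70, 39.74, 39.76, 39.79, 39.86, 39.87, 39.95, 39.97, 39.98, 40.04, 40.06, 40.12, 40.17, 40.18, 40.28, 40.32, 40.33, 40.38, 40.40, 40.43, 40.47, 40.55, 40.56, 40.59, 40.82, 40.84, 40.91, 41.00, 41.11, 41.34, 41.81
α = 0.08; lower rank = 50 × 0.040 = 2; upper rank = 50 × 0.960 = 48.
The 2nd smallest replicate is 38.20; the 48th is 41.11.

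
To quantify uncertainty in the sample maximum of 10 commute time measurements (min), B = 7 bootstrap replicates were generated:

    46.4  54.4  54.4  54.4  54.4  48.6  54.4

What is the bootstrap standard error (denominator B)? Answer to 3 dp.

Bootstrap SE is the standard deviation of the 7 replicate maximums.
Mean of replicates: (46.4 + 54.4 + 54.4 + 54.4 + 54.4 + 48.6 + 54.4) / 7 = 367.0000 / 7 = 52.4286
Sum of squared deviations: (−6.0286)² + (+1.9714)² + (+1.9714)² + (+1.9714)² + (+1.9714)² + (−3.8286)² + (+1.9714)² = 70.4343
Variance = 70.4343 / 7 = 10.0620
SE* = √10.0620

SE* = 3.172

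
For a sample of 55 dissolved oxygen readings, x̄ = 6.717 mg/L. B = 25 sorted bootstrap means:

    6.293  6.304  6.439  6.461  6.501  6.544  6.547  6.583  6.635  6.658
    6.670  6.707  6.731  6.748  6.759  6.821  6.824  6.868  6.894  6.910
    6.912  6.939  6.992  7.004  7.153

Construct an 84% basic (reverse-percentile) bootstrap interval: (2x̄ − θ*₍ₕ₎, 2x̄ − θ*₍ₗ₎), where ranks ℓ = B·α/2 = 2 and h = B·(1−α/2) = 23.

Percentile endpoints at ranks 2 and 23: θ*₍2₎ = 6.304, θ*₍23₎ = 6.992.
Basic interval reflects these around x̄:
  lower = 2 × 6.717 − 6.992 = 6.442
  upper = 2 × 6.717 − 6.304 = 7.130

(6.442, 7.130)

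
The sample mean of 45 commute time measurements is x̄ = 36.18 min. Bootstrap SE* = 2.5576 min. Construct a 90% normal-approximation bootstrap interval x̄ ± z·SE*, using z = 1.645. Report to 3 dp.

(31.973, 40.387)

Margin = 1.645 × 2.5576 = 4.2073
Interval: 36.18 ± 4.2073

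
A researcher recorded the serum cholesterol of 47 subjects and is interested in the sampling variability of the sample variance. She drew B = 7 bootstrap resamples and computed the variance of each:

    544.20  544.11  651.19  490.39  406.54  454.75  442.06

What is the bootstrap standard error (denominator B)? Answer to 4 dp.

Bootstrap SE is the standard deviation of the 7 replicate variances.
Mean of replicates: (544.20 + 544.11 + 651.19 + 490.39 + 406.54 + 454.75 + 442.06) / 7 = 3533.24000 / 7 = 504.74857
Sum of squared deviations: (+39.45143)² + (+39.36143)² + (+146.44143)² + (−14.35857)² + (−98.20857)² + (−49.99857)² + (−62.68857)² = 40831.63549
Variance = 40831.63549 / 7 = 5833.09078
SE* = √5833.09078

SE* = 76.3747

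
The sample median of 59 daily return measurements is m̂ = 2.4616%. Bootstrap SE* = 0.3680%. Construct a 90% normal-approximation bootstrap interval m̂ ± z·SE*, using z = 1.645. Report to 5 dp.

(1.85624, 3.06696)

Margin = 1.645 × 0.3680 = 0.605360
Interval: 2.4616 ± 0.605360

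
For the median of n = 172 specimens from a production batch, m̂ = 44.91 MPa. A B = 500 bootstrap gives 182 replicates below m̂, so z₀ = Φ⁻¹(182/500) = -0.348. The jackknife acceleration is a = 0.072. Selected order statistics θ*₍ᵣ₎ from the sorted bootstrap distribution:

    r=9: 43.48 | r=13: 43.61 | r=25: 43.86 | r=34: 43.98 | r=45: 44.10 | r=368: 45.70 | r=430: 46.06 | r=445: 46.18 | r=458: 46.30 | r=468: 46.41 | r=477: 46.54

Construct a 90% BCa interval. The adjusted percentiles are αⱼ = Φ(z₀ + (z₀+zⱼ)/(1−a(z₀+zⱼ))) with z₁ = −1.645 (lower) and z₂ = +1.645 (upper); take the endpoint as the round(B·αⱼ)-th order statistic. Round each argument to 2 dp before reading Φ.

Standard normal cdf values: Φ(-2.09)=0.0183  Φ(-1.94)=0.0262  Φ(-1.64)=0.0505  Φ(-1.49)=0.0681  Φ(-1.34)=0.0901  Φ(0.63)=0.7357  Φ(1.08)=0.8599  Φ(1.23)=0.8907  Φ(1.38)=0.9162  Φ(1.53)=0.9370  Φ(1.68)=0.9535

Lower: z₀ + z₁ = -0.348 + (-1.645) = -1.993; 1 − a(z₀+z₁) = 1 − (0.072)(-1.993) = 1.1435; argument = -0.348 + (-1.993)/1.1435 = -2.0909 → -2.09.
α₁ = Φ(-2.09) = 0.0183; rank = round(500 × 0.0183) = 9; θ*₍9₎ = 43.48.
Upper: z₀ + z₂ = 1.297; 1 − a(z₀+z₂) = 0.9066; argument = 1.0826 → 1.08; α₂ = 0.8599; rank = 430; θ*₍430₎ = 46.06.

(43.48, 46.06)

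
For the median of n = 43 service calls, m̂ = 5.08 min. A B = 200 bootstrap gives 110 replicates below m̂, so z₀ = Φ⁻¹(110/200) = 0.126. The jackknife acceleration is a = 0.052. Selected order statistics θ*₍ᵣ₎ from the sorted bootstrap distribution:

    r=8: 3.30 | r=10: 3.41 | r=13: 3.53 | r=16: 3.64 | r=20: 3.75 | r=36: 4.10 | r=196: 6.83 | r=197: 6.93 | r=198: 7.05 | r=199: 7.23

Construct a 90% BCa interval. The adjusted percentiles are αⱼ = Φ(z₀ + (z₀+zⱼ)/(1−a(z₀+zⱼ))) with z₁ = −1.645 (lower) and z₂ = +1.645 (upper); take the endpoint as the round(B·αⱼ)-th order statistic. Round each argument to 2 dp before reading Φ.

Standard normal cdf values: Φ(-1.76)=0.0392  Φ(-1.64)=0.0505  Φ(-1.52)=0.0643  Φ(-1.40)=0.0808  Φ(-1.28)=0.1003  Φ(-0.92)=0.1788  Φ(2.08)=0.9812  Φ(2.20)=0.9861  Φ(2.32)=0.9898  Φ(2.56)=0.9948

(3.75, 6.83)

Lower: z₀ + z₁ = 0.126 + (-1.645) = -1.519; 1 − a(z₀+z₁) = 1 − (0.052)(-1.519) = 1.0790; argument = 0.126 + (-1.519)/1.0790 = -1.2818 → -1.28.
α₁ = Φ(-1.28) = 0.1003; rank = round(200 × 0.1003) = 20; θ*₍20₎ = 3.75.
Upper: z₀ + z₂ = 1.771; 1 − a(z₀+z₂) = 0.9079; argument = 2.0766 → 2.08; α₂ = 0.9812; rank = 196; θ*₍196₎ = 6.83.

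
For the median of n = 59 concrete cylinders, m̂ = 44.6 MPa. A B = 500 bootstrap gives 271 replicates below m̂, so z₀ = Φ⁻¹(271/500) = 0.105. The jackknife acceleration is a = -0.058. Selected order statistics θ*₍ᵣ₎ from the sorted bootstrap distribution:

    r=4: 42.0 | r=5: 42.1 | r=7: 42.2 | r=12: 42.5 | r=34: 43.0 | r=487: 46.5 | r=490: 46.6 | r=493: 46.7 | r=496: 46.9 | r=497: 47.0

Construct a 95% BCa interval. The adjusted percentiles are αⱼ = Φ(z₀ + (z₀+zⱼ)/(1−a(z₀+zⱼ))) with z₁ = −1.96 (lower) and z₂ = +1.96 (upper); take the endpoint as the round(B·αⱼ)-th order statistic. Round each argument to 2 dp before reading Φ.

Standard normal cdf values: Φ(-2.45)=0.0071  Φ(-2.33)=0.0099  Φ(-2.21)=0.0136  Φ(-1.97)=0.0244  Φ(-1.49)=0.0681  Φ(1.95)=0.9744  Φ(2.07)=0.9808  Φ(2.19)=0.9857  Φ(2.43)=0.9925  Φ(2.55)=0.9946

(42.5, 46.5)

Lower: z₀ + z₁ = 0.105 + (-1.960) = -1.855; 1 − a(z₀+z₁) = 1 − (-0.058)(-1.855) = 0.8924; argument = 0.105 + (-1.855)/0.8924 = -1.9736 → -1.97.
α₁ = Φ(-1.97) = 0.0244; rank = round(500 × 0.0244) = 12; θ*₍12₎ = 42.5.
Upper: z₀ + z₂ = 2.065; 1 − a(z₀+z₂) = 1.1198; argument = 1.9491 → 1.95; α₂ = 0.9744; rank = 487; θ*₍487₎ = 46.5.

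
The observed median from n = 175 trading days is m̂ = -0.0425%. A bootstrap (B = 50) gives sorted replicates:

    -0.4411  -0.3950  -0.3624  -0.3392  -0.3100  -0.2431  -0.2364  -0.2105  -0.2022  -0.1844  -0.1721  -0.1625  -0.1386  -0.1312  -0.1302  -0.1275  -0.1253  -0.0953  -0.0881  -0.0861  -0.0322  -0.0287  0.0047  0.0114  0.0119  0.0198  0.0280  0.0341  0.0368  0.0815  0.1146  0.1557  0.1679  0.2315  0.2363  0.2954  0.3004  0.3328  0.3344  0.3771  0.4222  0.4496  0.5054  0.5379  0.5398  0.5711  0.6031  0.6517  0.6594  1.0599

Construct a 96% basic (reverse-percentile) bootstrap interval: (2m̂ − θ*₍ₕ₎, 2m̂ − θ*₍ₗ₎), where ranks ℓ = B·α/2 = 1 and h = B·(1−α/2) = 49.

(-0.7444, 0.3561)

Percentile endpoints at ranks 1 and 49: θ*₍1₎ = -0.4411, θ*₍49₎ = 0.6594.
Basic interval reflects these around m̂:
  lower = 2 × -0.0425 − 0.6594 = -0.7444
  upper = 2 × -0.0425 − -0.4411 = 0.3561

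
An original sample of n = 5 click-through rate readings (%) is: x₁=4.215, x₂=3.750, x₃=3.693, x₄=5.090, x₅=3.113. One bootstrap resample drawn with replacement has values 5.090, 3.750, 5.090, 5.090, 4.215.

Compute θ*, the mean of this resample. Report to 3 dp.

Mean = (5.090 + 3.750 + 5.090 + 5.090 + 4.215) / 5 = 23.2350 / 5 = 4.647

θ* = 4.647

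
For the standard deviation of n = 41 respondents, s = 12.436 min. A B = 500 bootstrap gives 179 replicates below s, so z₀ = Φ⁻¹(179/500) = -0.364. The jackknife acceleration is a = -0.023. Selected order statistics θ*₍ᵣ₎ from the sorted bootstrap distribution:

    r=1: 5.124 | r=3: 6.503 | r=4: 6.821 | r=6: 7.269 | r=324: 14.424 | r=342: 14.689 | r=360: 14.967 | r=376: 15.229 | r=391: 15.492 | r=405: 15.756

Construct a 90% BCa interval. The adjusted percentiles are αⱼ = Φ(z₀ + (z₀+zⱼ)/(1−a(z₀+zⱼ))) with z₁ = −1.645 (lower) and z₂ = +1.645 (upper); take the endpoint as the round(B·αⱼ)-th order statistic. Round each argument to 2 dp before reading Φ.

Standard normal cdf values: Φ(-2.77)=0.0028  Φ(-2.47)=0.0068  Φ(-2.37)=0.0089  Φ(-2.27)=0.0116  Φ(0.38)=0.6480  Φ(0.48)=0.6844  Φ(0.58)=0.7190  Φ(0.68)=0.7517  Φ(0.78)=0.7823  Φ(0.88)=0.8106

Lower: z₀ + z₁ = -0.364 + (-1.645) = -2.009; 1 − a(z₀+z₁) = 1 − (-0.023)(-2.009) = 0.9538; argument = -0.364 + (-2.009)/0.9538 = -2.4703 → -2.47.
α₁ = Φ(-2.47) = 0.0068; rank = round(500 × 0.0068) = 3; θ*₍3₎ = 6.503.
Upper: z₀ + z₂ = 1.281; 1 − a(z₀+z₂) = 1.0295; argument = 0.8803 → 0.88; α₂ = 0.8106; rank = 405; θ*₍405₎ = 15.756.

(6.503, 15.756)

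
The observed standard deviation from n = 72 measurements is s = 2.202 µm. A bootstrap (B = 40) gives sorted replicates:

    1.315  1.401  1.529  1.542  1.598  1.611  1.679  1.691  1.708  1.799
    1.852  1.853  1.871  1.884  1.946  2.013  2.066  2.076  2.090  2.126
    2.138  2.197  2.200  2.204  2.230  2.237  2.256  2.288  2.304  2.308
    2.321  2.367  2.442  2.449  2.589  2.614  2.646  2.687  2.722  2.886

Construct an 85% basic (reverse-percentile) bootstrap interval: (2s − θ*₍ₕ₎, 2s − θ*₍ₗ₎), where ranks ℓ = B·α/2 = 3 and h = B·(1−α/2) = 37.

(1.758, 2.875)

Percentile endpoints at ranks 3 and 37: θ*₍3₎ = 1.529, θ*₍37₎ = 2.646.
Basic interval reflects these around s:
  lower = 2 × 2.202 − 2.646 = 1.758
  upper = 2 × 2.202 − 1.529 = 2.875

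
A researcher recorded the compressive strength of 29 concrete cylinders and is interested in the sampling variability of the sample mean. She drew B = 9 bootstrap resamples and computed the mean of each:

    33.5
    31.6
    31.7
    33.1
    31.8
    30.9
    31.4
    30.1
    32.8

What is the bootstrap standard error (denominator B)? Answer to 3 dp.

Bootstrap SE is the standard deviation of the 9 replicate means.
Mean of replicates: (33.5 + 31.6 + 31.7 + 33.1 + 31.8 + 30.9 + 31.4 + 30.1 + 32.8) / 9 = 286.9000 / 9 = 31.8778
Sum of squared deviations: (+1.6222)² + (−0.2778)² + (−0.1778)² + (+1.2222)² + (−0.0778)² + (−0.9778)² + (−0.4778)² + (−1.7778)² + (+0.9222)² = 9.4356
Variance = 9.4356 / 9 = 1.0484
SE* = √1.0484

SE* = 1.024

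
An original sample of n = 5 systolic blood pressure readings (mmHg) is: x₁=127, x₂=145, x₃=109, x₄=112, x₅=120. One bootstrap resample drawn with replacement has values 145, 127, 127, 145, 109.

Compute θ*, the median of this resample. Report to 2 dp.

Sorted: 109, 127, 127, 145, 145
Median = middle value = 127.00

θ* = 127.00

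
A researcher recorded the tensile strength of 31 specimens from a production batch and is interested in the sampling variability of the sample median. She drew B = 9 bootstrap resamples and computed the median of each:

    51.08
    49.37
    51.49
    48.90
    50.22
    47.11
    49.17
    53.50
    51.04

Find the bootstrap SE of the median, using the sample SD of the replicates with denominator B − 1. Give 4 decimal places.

SE* = 1.8379

Bootstrap SE is the standard deviation of the 9 replicate medians.
Mean of replicates: (51.08 + 49.37 + 51.49 + 48.90 + 50.22 + 47.11 + 49.17 + 53.50 + 51.04) / 9 = 451.88000 / 9 = 50.20889
Sum of squared deviations: (+0.87111)² + (−0.83889)² + (+1.28111)² + (−1.30889)² + (+0.01111)² + (−3.09889)² + (−1.03889)² + (+3.29111)² + (+0.83111)² = 27.02169
Variance = 27.02169 / 8 = 3.37771
SE* = √3.37771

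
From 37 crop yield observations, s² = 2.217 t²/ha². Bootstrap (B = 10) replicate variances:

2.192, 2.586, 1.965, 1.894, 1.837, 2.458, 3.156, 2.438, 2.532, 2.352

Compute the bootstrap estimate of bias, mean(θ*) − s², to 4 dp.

bias = +0.1240

mean(θ*) = (2.192 + 2.586 + 1.965 + 1.894 + 1.837 + 2.458 + 3.156 + 2.438 + 2.532 + 2.352) / 10 = 2.34100
bias = 2.34100 − 2.217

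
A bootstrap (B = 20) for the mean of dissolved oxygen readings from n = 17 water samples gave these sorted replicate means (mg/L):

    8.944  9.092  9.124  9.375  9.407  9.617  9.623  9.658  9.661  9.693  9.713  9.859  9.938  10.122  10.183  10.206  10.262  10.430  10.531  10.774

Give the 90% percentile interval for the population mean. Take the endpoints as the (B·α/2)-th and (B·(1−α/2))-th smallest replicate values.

α = 0.10; lower rank = 20 × 0.050 = 1; upper rank = 20 × 0.950 = 19.
The 1st smallest replicate is 8.944; the 19th is 10.531.

(8.944, 10.531)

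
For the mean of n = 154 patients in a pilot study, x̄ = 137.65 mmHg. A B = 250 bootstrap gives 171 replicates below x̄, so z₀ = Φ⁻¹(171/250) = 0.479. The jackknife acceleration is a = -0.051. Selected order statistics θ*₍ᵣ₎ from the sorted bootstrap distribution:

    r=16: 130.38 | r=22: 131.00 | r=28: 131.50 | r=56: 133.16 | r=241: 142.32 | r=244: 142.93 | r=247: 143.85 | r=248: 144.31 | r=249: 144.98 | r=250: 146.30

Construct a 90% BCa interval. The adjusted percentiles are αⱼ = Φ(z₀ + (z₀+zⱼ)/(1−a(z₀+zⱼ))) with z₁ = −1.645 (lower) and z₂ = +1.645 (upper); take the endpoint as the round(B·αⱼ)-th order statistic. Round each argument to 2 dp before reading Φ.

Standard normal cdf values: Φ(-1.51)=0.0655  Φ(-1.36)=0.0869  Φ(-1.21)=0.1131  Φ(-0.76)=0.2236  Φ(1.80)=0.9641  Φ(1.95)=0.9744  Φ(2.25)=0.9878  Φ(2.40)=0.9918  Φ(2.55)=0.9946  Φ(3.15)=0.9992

(133.16, 144.31)

Lower: z₀ + z₁ = 0.479 + (-1.645) = -1.166; 1 − a(z₀+z₁) = 1 − (-0.051)(-1.166) = 0.9405; argument = 0.479 + (-1.166)/0.9405 = -0.7607 → -0.76.
α₁ = Φ(-0.76) = 0.2236; rank = round(250 × 0.2236) = 56; θ*₍56₎ = 133.16.
Upper: z₀ + z₂ = 2.124; 1 − a(z₀+z₂) = 1.1083; argument = 2.3954 → 2.40; α₂ = 0.9918; rank = 248; θ*₍248₎ = 144.31.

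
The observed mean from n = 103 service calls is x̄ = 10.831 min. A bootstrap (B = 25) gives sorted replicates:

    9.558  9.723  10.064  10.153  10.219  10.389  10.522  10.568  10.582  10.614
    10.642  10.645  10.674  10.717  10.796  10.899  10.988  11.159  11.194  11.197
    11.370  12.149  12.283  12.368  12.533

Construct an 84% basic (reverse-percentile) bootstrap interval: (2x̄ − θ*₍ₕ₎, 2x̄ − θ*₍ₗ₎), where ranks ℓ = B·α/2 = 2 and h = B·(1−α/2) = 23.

Percentile endpoints at ranks 2 and 23: θ*₍2₎ = 9.723, θ*₍23₎ = 12.283.
Basic interval reflects these around x̄:
  lower = 2 × 10.831 − 12.283 = 9.379
  upper = 2 × 10.831 − 9.723 = 11.939

(9.379, 11.939)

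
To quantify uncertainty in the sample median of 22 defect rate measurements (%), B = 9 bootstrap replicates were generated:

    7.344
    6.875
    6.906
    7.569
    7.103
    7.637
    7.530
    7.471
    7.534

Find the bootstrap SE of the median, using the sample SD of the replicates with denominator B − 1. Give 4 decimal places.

Bootstrap SE is the standard deviation of the 9 replicate medians.
Mean of replicates: (7.344 + 6.875 + 6.906 + 7.569 + 7.103 + 7.637 + 7.530 + 7.471 + 7.534) / 9 = 65.96900 / 9 = 7.32989
Sum of squared deviations: (+0.01411)² + (−0.45489)² + (−0.42389)² + (+0.23911)² + (−0.22689)² + (+0.30711)² + (+0.20011)² + (+0.14111)² + (+0.20411)² = 0.69139
Variance = 0.69139 / 8 = 0.08642
SE* = √0.08642

SE* = 0.2940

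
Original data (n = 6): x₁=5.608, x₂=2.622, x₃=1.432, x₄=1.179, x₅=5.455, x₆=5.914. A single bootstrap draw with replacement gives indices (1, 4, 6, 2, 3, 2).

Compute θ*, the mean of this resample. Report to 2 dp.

Resample values: 5.608, 1.179, 5.914, 2.622, 1.432, 2.622.
Mean = (5.608 + 1.179 + 5.914 + 2.622 + 1.432 + 2.622) / 6 = 19.3770 / 6 = 3.23

θ* = 3.23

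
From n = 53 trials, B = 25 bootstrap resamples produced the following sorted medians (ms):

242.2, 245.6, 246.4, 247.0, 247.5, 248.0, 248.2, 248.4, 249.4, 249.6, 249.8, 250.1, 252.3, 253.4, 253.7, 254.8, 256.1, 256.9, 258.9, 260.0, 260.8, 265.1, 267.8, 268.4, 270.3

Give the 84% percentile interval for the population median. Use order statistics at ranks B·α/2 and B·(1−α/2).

(245.6, 267.8)

α = 0.16; lower rank = 25 × 0.080 = 2; upper rank = 25 × 0.920 = 23.
The 2nd smallest replicate is 245.6; the 23rd is 267.8.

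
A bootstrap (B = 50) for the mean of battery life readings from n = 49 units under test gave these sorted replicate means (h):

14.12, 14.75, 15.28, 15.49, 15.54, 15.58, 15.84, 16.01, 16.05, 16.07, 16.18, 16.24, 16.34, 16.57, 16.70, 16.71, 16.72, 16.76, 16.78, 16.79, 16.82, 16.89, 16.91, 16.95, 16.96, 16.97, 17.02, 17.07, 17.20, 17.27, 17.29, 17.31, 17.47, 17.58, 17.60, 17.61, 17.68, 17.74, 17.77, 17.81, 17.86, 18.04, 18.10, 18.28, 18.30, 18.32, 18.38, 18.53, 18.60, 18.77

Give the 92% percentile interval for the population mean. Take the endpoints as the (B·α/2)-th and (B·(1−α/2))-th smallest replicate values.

α = 0.08; lower rank = 50 × 0.040 = 2; upper rank = 50 × 0.960 = 48.
The 2nd smallest replicate is 14.75; the 48th is 18.53.

(14.75, 18.53)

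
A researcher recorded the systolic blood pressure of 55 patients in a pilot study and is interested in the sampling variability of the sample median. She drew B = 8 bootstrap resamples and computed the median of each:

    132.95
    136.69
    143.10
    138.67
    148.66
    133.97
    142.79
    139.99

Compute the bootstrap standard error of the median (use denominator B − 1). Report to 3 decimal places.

SE* = 5.209

Bootstrap SE is the standard deviation of the 8 replicate medians.
Mean of replicates: (132.95 + 136.69 + 143.10 + 138.67 + 148.66 + 133.97 + 142.79 + 139.99) / 8 = 1116.8200 / 8 = 139.6025
Sum of squared deviations: (−6.6525)² + (−2.9125)² + (+3.4975)² + (−0.9325)² + (+9.0575)² + (−5.6325)² + (+3.1875)² + (+0.3875)² = 189.9142
Variance = 189.9142 / 7 = 27.1306
SE* = √27.1306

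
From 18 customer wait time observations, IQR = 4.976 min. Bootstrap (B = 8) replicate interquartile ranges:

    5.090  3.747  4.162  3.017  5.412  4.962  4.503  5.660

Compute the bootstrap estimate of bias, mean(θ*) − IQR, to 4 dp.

mean(θ*) = (5.090 + 3.747 + 4.162 + 3.017 + 5.412 + 4.962 + 4.503 + 5.660) / 8 = 4.56912
bias = 4.56912 − 4.976

bias = −0.4069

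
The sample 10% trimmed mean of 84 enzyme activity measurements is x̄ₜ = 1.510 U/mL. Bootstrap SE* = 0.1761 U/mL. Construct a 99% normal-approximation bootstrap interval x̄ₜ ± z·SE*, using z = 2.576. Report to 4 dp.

(1.0564, 1.9636)

Margin = 2.576 × 0.1761 = 0.45363
Interval: 1.510 ± 0.45363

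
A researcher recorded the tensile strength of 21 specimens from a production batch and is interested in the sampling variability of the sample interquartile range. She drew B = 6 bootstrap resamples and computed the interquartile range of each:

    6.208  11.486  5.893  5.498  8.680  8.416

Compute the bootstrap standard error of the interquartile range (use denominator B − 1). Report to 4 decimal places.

SE* = 2.2868

Bootstrap SE is the standard deviation of the 6 replicate interquartile ranges.
Mean of replicates: (6.208 + 11.486 + 5.893 + 5.498 + 8.680 + 8.416) / 6 = 46.18100 / 6 = 7.69683
Sum of squared deviations: (−1.48883)² + (+3.78917)² + (−1.80383)² + (−2.19883)² + (+0.98317)² + (+0.71917)² = 26.14691
Variance = 26.14691 / 5 = 5.22938
SE* = √5.22938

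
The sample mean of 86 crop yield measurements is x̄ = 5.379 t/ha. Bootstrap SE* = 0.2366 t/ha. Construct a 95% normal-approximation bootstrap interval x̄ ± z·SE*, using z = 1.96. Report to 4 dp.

Margin = 1.96 × 0.2366 = 0.46374
Interval: 5.379 ± 0.46374

(4.9153, 5.8427)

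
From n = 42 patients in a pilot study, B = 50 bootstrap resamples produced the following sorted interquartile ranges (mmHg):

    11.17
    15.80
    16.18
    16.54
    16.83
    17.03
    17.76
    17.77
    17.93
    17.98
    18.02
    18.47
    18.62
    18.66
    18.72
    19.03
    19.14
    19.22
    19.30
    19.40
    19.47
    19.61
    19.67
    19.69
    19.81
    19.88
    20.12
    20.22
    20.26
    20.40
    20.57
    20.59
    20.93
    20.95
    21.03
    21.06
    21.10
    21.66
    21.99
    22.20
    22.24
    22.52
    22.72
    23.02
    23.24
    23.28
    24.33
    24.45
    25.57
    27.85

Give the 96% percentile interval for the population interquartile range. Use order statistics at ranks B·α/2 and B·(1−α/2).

α = 0.04; lower rank = 50 × 0.020 = 1; upper rank = 50 × 0.980 = 49.
The 1st smallest replicate is 11.17; the 49th is 25.57.

(11.17, 25.57)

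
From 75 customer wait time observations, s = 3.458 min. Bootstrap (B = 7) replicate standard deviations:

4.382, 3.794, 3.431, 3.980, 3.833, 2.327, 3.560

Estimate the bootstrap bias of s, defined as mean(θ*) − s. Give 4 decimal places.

bias = +0.1573

mean(θ*) = (4.382 + 3.794 + 3.431 + 3.980 + 3.833 + 2.327 + 3.560) / 7 = 3.61529
bias = 3.61529 − 3.458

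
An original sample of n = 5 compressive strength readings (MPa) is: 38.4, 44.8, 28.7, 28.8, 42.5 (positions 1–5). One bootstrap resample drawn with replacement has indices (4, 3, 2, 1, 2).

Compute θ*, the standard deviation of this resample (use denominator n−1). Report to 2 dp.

Resample values: 28.8, 28.7, 44.8, 38.4, 44.8.
Mean = 37.1000; sum of squared deviations = 259.7200
s² = 259.7200 / 4 = 64.9300
s = √64.9300 = 8.06

θ* = 8.06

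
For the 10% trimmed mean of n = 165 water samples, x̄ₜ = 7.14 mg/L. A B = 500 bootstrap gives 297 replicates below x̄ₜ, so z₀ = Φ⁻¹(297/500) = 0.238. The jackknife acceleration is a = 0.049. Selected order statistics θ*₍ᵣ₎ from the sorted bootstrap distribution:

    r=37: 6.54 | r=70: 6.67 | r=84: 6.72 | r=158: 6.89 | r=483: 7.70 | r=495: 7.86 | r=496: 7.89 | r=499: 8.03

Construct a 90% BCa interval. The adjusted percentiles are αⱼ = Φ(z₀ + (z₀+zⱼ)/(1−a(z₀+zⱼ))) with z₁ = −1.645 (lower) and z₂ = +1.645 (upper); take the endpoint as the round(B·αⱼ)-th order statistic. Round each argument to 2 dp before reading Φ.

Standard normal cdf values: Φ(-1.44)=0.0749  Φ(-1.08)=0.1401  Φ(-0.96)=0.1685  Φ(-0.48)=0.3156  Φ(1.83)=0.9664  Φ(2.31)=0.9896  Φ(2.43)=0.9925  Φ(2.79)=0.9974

(6.67, 7.86)

Lower: z₀ + z₁ = 0.238 + (-1.645) = -1.407; 1 − a(z₀+z₁) = 1 − (0.049)(-1.407) = 1.0689; argument = 0.238 + (-1.407)/1.0689 = -1.0783 → -1.08.
α₁ = Φ(-1.08) = 0.1401; rank = round(500 × 0.1401) = 70; θ*₍70₎ = 6.67.
Upper: z₀ + z₂ = 1.883; 1 − a(z₀+z₂) = 0.9077; argument = 2.3124 → 2.31; α₂ = 0.9896; rank = 495; θ*₍495₎ = 7.86.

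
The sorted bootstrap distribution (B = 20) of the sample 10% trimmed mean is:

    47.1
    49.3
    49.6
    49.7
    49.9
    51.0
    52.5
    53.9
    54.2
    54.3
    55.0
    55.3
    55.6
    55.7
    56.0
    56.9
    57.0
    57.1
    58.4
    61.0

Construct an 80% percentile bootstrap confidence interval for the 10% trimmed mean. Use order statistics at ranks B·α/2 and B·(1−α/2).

α = 0.20; lower rank = 20 × 0.100 = 2; upper rank = 20 × 0.900 = 18.
The 2nd smallest replicate is 49.3; the 18th is 57.1.

(49.3, 57.1)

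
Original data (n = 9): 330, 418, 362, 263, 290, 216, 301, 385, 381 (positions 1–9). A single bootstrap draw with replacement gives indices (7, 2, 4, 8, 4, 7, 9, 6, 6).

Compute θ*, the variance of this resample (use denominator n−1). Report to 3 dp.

Resample values: 301, 418, 263, 385, 263, 301, 381, 216, 216.
Mean = 304.8889; sum of squared deviations = 44346.8889
s² = 44346.8889 / 8 = 5543.3611

θ* = 5543.361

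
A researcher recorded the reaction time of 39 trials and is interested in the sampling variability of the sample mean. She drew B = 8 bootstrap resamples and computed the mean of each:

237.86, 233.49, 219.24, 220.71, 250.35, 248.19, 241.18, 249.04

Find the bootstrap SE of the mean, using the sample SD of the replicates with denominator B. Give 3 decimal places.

Bootstrap SE is the standard deviation of the 8 replicate means.
Mean of replicates: (237.86 + 233.49 + 219.24 + 220.71 + 250.35 + 248.19 + 241.18 + 249.04) / 8 = 1900.0600 / 8 = 237.5075
Sum of squared deviations: (+0.3525)² + (−4.0175)² + (−18.2675)² + (−16.7975)² + (+12.8425)² + (+10.6825)² + (+3.6725)² + (+11.5325)² = 1057.6535
Variance = 1057.6535 / 8 = 132.2067
SE* = √132.2067

SE* = 11.498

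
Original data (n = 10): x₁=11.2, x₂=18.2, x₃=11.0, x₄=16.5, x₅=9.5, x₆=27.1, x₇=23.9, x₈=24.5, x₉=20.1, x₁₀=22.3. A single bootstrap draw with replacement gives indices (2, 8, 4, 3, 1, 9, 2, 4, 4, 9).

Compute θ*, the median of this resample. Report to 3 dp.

Resample values: 18.2, 24.5, 16.5, 11.0, 11.2, 20.1, 18.2, 16.5, 16.5, 20.1.
Sorted: 11.0, 11.2, 16.5, 16.5, 16.5, 18.2, 18.2, 20.1, 20.1, 24.5
Median = average of the two middle values = 17.350

θ* = 17.350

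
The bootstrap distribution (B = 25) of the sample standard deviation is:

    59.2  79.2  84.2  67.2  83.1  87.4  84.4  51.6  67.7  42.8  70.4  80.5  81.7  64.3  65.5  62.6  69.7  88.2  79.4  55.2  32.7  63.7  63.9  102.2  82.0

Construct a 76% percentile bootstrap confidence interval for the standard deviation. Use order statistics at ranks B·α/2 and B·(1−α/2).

Sorted replicates: 32.7, 42.8, 51.6, 55.2, 59.2, 62.6, 63.7, 63.9, 64.3, 65.5, 67.2, 67.7, 69.7, 70.4, 79.2, 79.4, 80.5, 81.7, 82.0, 83.1, 84.2, 84.4, 87.4, 88.2, 102.2
α = 0.24; lower rank = 25 × 0.120 = 3; upper rank = 25 × 0.880 = 22.
The 3rd smallest replicate is 51.6; the 22nd is 84.4.

(51.6, 84.4)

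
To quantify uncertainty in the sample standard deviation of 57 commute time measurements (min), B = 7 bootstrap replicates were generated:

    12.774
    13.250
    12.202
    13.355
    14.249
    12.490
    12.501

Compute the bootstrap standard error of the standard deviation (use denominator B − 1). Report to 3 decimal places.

SE* = 0.700

Bootstrap SE is the standard deviation of the 7 replicate standard deviations.
Mean of replicates: (12.774 + 13.250 + 12.202 + 13.355 + 14.249 + 12.490 + 12.501) / 7 = 90.8210 / 7 = 12.9744
Sum of squared deviations: (−0.2004)² + (+0.2756)² + (−0.7724)² + (+0.3806)² + (+1.2746)² + (−0.4844)² + (−0.4734)² = 2.9409
Variance = 2.9409 / 6 = 0.4902
SE* = √0.4902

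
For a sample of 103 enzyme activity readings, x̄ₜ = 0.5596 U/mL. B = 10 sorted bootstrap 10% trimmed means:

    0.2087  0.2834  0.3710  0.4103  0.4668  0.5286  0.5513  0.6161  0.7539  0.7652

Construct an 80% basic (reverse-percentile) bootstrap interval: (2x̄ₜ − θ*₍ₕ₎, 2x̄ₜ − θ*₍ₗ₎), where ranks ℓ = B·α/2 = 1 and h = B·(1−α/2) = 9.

(0.3653, 0.9105)

Percentile endpoints at ranks 1 and 9: θ*₍1₎ = 0.2087, θ*₍9₎ = 0.7539.
Basic interval reflects these around x̄ₜ:
  lower = 2 × 0.5596 − 0.7539 = 0.3653
  upper = 2 × 0.5596 − 0.2087 = 0.9105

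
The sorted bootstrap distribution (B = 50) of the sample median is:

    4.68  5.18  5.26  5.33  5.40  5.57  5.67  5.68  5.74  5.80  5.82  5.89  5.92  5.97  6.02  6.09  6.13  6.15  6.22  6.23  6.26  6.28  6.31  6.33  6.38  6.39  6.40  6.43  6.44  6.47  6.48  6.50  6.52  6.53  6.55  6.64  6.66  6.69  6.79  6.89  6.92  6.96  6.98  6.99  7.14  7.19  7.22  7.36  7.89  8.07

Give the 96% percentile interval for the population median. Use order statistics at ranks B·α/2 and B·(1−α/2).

(4.68, 7.89)

α = 0.04; lower rank = 50 × 0.020 = 1; upper rank = 50 × 0.980 = 49.
The 1st smallest replicate is 4.68; the 49th is 7.89.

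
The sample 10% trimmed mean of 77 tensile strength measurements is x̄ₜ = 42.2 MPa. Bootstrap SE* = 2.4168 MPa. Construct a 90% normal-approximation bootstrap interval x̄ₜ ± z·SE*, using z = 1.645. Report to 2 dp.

(38.22, 46.18)

Margin = 1.645 × 2.4168 = 3.976
Interval: 42.2 ± 3.976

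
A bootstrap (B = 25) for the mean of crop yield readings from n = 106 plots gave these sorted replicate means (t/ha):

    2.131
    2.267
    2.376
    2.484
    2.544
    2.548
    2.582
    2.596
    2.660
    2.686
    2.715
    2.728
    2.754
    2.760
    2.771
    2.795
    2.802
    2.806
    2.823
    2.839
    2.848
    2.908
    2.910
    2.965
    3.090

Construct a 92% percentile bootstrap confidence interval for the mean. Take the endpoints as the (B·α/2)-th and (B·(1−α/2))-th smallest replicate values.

α = 0.08; lower rank = 25 × 0.040 = 1; upper rank = 25 × 0.960 = 24.
The 1st smallest replicate is 2.131; the 24th is 2.965.

(2.131, 2.965)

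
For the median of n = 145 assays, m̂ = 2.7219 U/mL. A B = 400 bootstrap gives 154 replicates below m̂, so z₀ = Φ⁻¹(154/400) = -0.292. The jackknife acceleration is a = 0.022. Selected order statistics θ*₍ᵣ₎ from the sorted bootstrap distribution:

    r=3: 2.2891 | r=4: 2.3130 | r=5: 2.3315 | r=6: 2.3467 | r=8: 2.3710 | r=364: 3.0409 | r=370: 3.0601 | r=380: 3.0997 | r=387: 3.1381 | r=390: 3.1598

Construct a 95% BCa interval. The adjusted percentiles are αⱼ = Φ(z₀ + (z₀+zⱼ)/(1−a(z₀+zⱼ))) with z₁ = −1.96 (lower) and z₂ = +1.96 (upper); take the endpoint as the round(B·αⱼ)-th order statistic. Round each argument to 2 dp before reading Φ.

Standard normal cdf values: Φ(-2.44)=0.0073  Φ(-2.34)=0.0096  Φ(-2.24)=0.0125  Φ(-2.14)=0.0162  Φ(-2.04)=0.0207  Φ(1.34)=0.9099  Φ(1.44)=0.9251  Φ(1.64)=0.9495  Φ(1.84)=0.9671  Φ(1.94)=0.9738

Lower: z₀ + z₁ = -0.292 + (-1.960) = -2.252; 1 − a(z₀+z₁) = 1 − (0.022)(-2.252) = 1.0495; argument = -0.292 + (-2.252)/1.0495 = -2.4377 → -2.44.
α₁ = Φ(-2.44) = 0.0073; rank = round(400 × 0.0073) = 3; θ*₍3₎ = 2.2891.
Upper: z₀ + z₂ = 1.668; 1 − a(z₀+z₂) = 0.9633; argument = 1.4395 → 1.44; α₂ = 0.9251; rank = 370; θ*₍370₎ = 3.0601.

(2.2891, 3.0601)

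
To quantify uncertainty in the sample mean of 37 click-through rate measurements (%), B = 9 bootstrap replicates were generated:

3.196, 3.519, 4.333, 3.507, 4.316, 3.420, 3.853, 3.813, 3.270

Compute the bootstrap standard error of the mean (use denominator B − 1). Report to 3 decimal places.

SE* = 0.419

Bootstrap SE is the standard deviation of the 9 replicate means.
Mean of replicates: (3.196 + 3.519 + 4.333 + 3.507 + 4.316 + 3.420 + 3.853 + 3.813 + 3.270) / 9 = 33.2270 / 9 = 3.6919
Sum of squared deviations: (−0.4959)² + (−0.1729)² + (+0.6411)² + (−0.1849)² + (+0.6241)² + (−0.2719)² + (+0.1611)² + (+0.1211)² + (−0.4219)² = 1.4031
Variance = 1.4031 / 8 = 0.1754
SE* = √0.1754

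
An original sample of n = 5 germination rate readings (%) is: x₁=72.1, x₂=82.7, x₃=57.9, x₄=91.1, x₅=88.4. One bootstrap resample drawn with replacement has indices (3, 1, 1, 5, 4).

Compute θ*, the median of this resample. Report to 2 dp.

θ* = 72.10

Resample values: 57.9, 72.1, 72.1, 88.4, 91.1.
Sorted: 57.9, 72.1, 72.1, 88.4, 91.1
Median = middle value = 72.10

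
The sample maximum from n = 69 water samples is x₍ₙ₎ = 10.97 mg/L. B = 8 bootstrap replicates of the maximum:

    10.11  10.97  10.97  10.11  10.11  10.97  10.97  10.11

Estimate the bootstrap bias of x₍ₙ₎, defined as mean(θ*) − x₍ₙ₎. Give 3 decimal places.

mean(θ*) = (10.11 + 10.97 + 10.97 + 10.11 + 10.11 + 10.97 + 10.97 + 10.11) / 8 = 10.5400
bias = 10.5400 − 10.97

bias = −0.430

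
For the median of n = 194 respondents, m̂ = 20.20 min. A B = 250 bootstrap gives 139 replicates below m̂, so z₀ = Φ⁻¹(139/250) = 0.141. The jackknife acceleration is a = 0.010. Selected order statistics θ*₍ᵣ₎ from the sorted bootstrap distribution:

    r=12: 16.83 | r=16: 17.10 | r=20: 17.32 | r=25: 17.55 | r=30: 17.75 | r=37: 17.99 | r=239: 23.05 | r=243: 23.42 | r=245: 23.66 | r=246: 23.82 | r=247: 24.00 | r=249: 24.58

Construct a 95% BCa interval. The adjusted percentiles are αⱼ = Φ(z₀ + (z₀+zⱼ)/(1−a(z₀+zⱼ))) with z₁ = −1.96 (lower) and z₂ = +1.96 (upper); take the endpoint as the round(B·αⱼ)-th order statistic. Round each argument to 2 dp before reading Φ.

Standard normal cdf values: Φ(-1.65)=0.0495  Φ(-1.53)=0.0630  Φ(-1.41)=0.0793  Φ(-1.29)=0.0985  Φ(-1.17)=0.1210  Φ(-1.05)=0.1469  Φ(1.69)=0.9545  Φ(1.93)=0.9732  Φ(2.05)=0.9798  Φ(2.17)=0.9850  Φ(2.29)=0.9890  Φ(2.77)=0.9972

Lower: z₀ + z₁ = 0.141 + (-1.960) = -1.819; 1 − a(z₀+z₁) = 1 − (0.010)(-1.819) = 1.0182; argument = 0.141 + (-1.819)/1.0182 = -1.6455 → -1.65.
α₁ = Φ(-1.65) = 0.0495; rank = round(250 × 0.0495) = 12; θ*₍12₎ = 16.83.
Upper: z₀ + z₂ = 2.101; 1 − a(z₀+z₂) = 0.9790; argument = 2.2871 → 2.29; α₂ = 0.9890; rank = 247; θ*₍247₎ = 24.00.

(16.83, 24.00)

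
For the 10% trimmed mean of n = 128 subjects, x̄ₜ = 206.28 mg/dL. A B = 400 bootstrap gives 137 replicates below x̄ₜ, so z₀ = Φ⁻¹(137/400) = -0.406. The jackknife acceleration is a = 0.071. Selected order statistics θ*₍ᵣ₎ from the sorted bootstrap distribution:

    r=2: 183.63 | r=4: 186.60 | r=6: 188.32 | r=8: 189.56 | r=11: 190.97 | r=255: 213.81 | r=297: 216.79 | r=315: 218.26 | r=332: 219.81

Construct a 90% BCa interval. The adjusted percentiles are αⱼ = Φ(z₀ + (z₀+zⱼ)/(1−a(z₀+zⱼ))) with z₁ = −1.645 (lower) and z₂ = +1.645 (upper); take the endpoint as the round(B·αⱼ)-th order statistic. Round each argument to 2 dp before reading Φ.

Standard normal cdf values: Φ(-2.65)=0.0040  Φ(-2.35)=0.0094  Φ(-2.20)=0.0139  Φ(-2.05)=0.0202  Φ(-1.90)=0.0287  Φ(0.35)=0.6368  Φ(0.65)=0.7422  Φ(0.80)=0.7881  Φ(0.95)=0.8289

Lower: z₀ + z₁ = -0.406 + (-1.645) = -2.051; 1 − a(z₀+z₁) = 1 − (0.071)(-2.051) = 1.1456; argument = -0.406 + (-2.051)/1.1456 = -2.1963 → -2.20.
α₁ = Φ(-2.20) = 0.0139; rank = round(400 × 0.0139) = 6; θ*₍6₎ = 188.32.
Upper: z₀ + z₂ = 1.239; 1 − a(z₀+z₂) = 0.9120; argument = 0.9525 → 0.95; α₂ = 0.8289; rank = 332; θ*₍332₎ = 219.81.

(188.32, 219.81)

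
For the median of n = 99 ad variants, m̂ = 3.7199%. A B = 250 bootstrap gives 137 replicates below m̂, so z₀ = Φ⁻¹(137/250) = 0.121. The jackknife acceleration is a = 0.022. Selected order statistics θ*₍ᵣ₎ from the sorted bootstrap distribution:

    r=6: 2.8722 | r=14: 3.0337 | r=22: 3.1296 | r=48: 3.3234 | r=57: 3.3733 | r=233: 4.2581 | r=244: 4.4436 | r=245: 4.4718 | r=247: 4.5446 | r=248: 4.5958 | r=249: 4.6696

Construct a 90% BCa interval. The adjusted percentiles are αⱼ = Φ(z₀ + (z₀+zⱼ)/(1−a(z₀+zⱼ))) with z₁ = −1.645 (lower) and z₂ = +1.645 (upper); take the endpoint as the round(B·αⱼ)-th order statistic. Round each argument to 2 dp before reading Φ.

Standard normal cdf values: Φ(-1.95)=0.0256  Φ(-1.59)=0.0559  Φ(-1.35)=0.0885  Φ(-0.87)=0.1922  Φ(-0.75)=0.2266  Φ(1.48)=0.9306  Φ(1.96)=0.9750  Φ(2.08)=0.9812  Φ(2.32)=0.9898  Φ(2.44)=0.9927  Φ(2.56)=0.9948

(3.1296, 4.4436)

Lower: z₀ + z₁ = 0.121 + (-1.645) = -1.524; 1 − a(z₀+z₁) = 1 − (0.022)(-1.524) = 1.0335; argument = 0.121 + (-1.524)/1.0335 = -1.3536 → -1.35.
α₁ = Φ(-1.35) = 0.0885; rank = round(250 × 0.0885) = 22; θ*₍22₎ = 3.1296.
Upper: z₀ + z₂ = 1.766; 1 − a(z₀+z₂) = 0.9611; argument = 1.9584 → 1.96; α₂ = 0.9750; rank = 244; θ*₍244₎ = 4.4436.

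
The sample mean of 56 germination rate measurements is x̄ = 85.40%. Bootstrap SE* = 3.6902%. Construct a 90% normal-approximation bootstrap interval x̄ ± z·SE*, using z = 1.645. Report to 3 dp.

Margin = 1.645 × 3.6902 = 6.0704
Interval: 85.40 ± 6.0704

(79.330, 91.470)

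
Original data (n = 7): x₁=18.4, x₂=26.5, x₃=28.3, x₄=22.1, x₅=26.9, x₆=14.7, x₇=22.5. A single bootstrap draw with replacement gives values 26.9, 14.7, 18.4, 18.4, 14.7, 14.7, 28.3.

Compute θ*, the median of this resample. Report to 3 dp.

θ* = 18.400

Sorted: 14.7, 14.7, 14.7, 18.4, 18.4, 26.9, 28.3
Median = middle value = 18.400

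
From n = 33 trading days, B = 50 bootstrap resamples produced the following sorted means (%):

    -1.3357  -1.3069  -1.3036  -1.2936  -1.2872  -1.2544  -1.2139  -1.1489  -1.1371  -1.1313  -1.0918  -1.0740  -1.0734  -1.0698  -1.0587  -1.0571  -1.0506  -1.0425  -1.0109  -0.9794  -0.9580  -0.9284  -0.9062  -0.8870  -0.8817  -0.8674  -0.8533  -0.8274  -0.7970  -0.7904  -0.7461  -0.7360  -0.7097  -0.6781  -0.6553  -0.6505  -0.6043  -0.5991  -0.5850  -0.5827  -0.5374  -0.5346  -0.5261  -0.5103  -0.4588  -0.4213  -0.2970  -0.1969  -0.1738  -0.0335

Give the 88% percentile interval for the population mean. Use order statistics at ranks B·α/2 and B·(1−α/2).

α = 0.12; lower rank = 50 × 0.060 = 3; upper rank = 50 × 0.940 = 47.
The 3rd smallest replicate is -1.3036; the 47th is -0.2970.

(-1.3036, -0.2970)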